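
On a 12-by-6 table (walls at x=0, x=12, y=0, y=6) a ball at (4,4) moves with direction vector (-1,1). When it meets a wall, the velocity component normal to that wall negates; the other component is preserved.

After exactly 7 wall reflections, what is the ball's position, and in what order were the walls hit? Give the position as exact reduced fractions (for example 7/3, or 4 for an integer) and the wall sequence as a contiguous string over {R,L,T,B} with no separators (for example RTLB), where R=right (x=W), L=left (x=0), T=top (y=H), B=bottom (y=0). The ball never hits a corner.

1. t=2 → T at (2,6); v=(-1,-1)
2. t=2 → L at (0,4); v=(1,-1)
3. t=4 → B at (4,0); v=(1,1)
4. t=6 → T at (10,6); v=(1,-1)
5. t=2 → R at (12,4); v=(-1,-1)
6. t=4 → B at (8,0); v=(-1,1)
7. t=6 → T at (2,6); v=(-1,-1)

Final position: (2,6)
Wall sequence: TLBTRBT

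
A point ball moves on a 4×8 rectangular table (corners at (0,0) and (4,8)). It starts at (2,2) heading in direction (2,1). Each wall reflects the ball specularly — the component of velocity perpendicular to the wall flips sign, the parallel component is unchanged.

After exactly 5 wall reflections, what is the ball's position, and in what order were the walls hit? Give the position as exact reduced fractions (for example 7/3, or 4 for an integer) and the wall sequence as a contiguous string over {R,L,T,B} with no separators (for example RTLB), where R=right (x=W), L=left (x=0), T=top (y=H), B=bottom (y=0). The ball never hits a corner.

1. t=1 → R at (4,3); v=(-2,1)
2. t=2 → L at (0,5); v=(2,1)
3. t=2 → R at (4,7); v=(-2,1)
4. t=1 → T at (2,8); v=(-2,-1)
5. t=1 → L at (0,7); v=(2,-1)

Final position: (0,7)
Wall sequence: RLRTL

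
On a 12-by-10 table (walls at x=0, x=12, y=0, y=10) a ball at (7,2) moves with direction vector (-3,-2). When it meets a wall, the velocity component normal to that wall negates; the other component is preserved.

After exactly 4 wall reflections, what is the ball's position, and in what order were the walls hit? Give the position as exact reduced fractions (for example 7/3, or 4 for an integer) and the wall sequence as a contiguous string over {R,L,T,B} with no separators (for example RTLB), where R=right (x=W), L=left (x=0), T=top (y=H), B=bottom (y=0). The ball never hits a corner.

Final position: (12,28/3)
Wall sequence: BLTR

1. t=1 → B at (4,0); v=(-3,2)
2. t=4/3 → L at (0,8/3); v=(3,2)
3. t=11/3 → T at (11,10); v=(3,-2)
4. t=1/3 → R at (12,28/3); v=(-3,-2)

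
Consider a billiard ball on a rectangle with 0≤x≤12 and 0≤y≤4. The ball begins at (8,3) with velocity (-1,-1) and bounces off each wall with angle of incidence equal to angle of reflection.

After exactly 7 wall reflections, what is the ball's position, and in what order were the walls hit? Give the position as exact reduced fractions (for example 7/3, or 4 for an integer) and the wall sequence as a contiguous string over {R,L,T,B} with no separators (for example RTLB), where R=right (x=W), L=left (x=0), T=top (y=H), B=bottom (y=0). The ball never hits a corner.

1. t=3 → B at (5,0); v=(-1,1)
2. t=4 → T at (1,4); v=(-1,-1)
3. t=1 → L at (0,3); v=(1,-1)
4. t=3 → B at (3,0); v=(1,1)
5. t=4 → T at (7,4); v=(1,-1)
6. t=4 → B at (11,0); v=(1,1)
7. t=1 → R at (12,1); v=(-1,1)

Final position: (12,1)
Wall sequence: BTLBTBR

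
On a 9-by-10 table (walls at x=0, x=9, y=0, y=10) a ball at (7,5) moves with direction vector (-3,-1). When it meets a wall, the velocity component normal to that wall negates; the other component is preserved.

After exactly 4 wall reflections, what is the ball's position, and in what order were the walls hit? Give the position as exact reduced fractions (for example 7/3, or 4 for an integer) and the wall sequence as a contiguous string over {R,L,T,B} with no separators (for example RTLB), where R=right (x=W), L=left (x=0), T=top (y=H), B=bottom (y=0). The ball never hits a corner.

1. t=7/3 → L at (0,8/3); v=(3,-1)
2. t=8/3 → B at (8,0); v=(3,1)
3. t=1/3 → R at (9,1/3); v=(-3,1)
4. t=3 → L at (0,10/3); v=(3,1)

Final position: (0,10/3)
Wall sequence: LBRL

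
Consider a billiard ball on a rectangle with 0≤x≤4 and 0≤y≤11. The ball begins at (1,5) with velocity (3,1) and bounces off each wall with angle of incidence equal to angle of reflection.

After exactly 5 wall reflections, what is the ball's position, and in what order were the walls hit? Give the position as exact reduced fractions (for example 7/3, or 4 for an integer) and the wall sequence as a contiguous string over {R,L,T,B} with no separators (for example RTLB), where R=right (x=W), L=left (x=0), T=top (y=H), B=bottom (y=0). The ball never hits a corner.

1. t=1 → R at (4,6); v=(-3,1)
2. t=4/3 → L at (0,22/3); v=(3,1)
3. t=4/3 → R at (4,26/3); v=(-3,1)
4. t=4/3 → L at (0,10); v=(3,1)
5. t=1 → T at (3,11); v=(3,-1)

Final position: (3,11)
Wall sequence: RLRLT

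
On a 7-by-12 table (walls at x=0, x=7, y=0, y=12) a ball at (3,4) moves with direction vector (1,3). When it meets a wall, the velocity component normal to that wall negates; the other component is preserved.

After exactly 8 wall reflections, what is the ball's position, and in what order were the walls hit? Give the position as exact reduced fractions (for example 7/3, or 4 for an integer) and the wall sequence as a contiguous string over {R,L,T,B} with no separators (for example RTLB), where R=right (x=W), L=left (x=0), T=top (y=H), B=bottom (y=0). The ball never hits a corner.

1. t=8/3 → T at (17/3,12); v=(1,-3)
2. t=4/3 → R at (7,8); v=(-1,-3)
3. t=8/3 → B at (13/3,0); v=(-1,3)
4. t=4 → T at (1/3,12); v=(-1,-3)
5. t=1/3 → L at (0,11); v=(1,-3)
6. t=11/3 → B at (11/3,0); v=(1,3)
7. t=10/3 → R at (7,10); v=(-1,3)
8. t=2/3 → T at (19/3,12); v=(-1,-3)

Final position: (19/3,12)
Wall sequence: TRBTLBRT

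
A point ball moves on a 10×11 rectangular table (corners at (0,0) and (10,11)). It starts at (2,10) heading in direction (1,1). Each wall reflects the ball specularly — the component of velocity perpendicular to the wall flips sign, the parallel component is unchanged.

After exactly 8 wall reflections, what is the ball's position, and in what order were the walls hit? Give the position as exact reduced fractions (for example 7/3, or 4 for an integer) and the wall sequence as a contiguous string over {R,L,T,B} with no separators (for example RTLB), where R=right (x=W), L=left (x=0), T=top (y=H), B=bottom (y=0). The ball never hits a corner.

1. t=1 → T at (3,11); v=(1,-1)
2. t=7 → R at (10,4); v=(-1,-1)
3. t=4 → B at (6,0); v=(-1,1)
4. t=6 → L at (0,6); v=(1,1)
5. t=5 → T at (5,11); v=(1,-1)
6. t=5 → R at (10,6); v=(-1,-1)
7. t=6 → B at (4,0); v=(-1,1)
8. t=4 → L at (0,4); v=(1,1)

Final position: (0,4)
Wall sequence: TRBLTRBL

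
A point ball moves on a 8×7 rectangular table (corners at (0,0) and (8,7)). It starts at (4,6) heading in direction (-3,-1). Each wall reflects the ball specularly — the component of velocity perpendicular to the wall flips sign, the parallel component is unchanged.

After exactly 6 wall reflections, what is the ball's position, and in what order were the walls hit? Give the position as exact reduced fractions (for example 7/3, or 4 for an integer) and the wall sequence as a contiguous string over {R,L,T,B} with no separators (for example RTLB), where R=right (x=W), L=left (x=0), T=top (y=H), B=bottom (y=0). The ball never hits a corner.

1. t=4/3 → L at (0,14/3); v=(3,-1)
2. t=8/3 → R at (8,2); v=(-3,-1)
3. t=2 → B at (2,0); v=(-3,1)
4. t=2/3 → L at (0,2/3); v=(3,1)
5. t=8/3 → R at (8,10/3); v=(-3,1)
6. t=8/3 → L at (0,6); v=(3,1)

Final position: (0,6)
Wall sequence: LRBLRL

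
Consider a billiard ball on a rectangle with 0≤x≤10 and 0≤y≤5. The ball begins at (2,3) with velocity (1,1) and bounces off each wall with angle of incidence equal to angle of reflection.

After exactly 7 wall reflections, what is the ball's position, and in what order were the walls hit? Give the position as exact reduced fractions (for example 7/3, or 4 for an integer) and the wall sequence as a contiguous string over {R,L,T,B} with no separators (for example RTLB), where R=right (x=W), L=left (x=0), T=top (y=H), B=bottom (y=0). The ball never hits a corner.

1. t=2 → T at (4,5); v=(1,-1)
2. t=5 → B at (9,0); v=(1,1)
3. t=1 → R at (10,1); v=(-1,1)
4. t=4 → T at (6,5); v=(-1,-1)
5. t=5 → B at (1,0); v=(-1,1)
6. t=1 → L at (0,1); v=(1,1)
7. t=4 → T at (4,5); v=(1,-1)

Final position: (4,5)
Wall sequence: TBRTBLT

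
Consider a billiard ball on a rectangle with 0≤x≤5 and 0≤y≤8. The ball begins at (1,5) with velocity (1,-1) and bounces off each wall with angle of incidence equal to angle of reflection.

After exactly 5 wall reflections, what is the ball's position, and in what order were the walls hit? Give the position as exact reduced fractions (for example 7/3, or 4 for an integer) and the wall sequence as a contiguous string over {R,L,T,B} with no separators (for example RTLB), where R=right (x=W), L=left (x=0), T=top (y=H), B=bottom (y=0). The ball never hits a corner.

1. t=4 → R at (5,1); v=(-1,-1)
2. t=1 → B at (4,0); v=(-1,1)
3. t=4 → L at (0,4); v=(1,1)
4. t=4 → T at (4,8); v=(1,-1)
5. t=1 → R at (5,7); v=(-1,-1)

Final position: (5,7)
Wall sequence: RBLTR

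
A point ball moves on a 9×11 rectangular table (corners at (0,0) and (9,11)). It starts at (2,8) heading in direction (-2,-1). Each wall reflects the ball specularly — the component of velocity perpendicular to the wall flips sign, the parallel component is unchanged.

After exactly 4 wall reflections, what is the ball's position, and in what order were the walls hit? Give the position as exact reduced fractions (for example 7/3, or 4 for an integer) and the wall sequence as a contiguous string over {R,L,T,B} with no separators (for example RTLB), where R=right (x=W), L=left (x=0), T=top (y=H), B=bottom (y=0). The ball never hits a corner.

Final position: (0,2)
Wall sequence: LRBL

1. t=1 → L at (0,7); v=(2,-1)
2. t=9/2 → R at (9,5/2); v=(-2,-1)
3. t=5/2 → B at (4,0); v=(-2,1)
4. t=2 → L at (0,2); v=(2,1)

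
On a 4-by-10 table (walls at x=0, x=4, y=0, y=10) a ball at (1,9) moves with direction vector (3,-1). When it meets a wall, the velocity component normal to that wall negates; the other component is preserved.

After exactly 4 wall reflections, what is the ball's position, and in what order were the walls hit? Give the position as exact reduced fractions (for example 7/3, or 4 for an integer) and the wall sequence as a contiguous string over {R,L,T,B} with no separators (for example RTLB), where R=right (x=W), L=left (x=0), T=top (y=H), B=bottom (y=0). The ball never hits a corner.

Final position: (0,4)
Wall sequence: RLRL

1. t=1 → R at (4,8); v=(-3,-1)
2. t=4/3 → L at (0,20/3); v=(3,-1)
3. t=4/3 → R at (4,16/3); v=(-3,-1)
4. t=4/3 → L at (0,4); v=(3,-1)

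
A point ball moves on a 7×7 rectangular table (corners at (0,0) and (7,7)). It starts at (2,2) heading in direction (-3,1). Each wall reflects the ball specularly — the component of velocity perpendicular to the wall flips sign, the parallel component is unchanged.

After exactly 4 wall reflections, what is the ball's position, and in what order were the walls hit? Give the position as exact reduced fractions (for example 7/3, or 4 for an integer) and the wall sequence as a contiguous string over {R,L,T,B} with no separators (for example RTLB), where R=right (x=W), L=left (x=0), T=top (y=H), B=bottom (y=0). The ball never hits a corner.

Final position: (0,20/3)
Wall sequence: LRTL

1. t=2/3 → L at (0,8/3); v=(3,1)
2. t=7/3 → R at (7,5); v=(-3,1)
3. t=2 → T at (1,7); v=(-3,-1)
4. t=1/3 → L at (0,20/3); v=(3,-1)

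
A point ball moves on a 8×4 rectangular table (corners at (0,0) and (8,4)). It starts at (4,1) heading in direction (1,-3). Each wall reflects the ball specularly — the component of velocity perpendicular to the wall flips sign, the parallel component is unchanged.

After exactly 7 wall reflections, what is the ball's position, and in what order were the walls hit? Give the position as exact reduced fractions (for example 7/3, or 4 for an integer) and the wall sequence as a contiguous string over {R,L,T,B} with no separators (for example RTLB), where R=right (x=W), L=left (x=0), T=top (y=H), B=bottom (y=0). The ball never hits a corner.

1. t=1/3 → B at (13/3,0); v=(1,3)
2. t=4/3 → T at (17/3,4); v=(1,-3)
3. t=4/3 → B at (7,0); v=(1,3)
4. t=1 → R at (8,3); v=(-1,3)
5. t=1/3 → T at (23/3,4); v=(-1,-3)
6. t=4/3 → B at (19/3,0); v=(-1,3)
7. t=4/3 → T at (5,4); v=(-1,-3)

Final position: (5,4)
Wall sequence: BTBRTBT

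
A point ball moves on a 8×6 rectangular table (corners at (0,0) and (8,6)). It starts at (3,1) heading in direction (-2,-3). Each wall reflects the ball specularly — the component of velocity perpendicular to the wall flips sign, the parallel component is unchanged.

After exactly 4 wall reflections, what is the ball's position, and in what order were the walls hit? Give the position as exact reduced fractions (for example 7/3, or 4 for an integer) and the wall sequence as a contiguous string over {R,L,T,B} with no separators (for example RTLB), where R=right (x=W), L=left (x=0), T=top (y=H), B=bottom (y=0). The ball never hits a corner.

1. t=1/3 → B at (7/3,0); v=(-2,3)
2. t=7/6 → L at (0,7/2); v=(2,3)
3. t=5/6 → T at (5/3,6); v=(2,-3)
4. t=2 → B at (17/3,0); v=(2,3)

Final position: (17/3,0)
Wall sequence: BLTB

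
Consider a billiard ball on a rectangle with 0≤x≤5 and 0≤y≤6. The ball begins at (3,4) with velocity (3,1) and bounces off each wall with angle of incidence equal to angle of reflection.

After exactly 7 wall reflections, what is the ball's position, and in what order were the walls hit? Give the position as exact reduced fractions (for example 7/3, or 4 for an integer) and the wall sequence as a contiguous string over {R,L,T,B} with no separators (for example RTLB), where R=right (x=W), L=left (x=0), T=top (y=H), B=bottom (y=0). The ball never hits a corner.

Final position: (3,0)
Wall sequence: RTLRLRB

1. t=2/3 → R at (5,14/3); v=(-3,1)
2. t=4/3 → T at (1,6); v=(-3,-1)
3. t=1/3 → L at (0,17/3); v=(3,-1)
4. t=5/3 → R at (5,4); v=(-3,-1)
5. t=5/3 → L at (0,7/3); v=(3,-1)
6. t=5/3 → R at (5,2/3); v=(-3,-1)
7. t=2/3 → B at (3,0); v=(-3,1)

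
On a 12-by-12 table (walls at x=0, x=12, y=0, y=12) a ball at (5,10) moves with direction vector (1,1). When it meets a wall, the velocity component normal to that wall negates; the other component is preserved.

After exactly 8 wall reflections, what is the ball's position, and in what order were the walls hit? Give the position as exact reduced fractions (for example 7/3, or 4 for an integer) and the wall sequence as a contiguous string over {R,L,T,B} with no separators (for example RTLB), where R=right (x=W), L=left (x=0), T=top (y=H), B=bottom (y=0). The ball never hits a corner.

Final position: (0,5)
Wall sequence: TRBLTRBL

1. t=2 → T at (7,12); v=(1,-1)
2. t=5 → R at (12,7); v=(-1,-1)
3. t=7 → B at (5,0); v=(-1,1)
4. t=5 → L at (0,5); v=(1,1)
5. t=7 → T at (7,12); v=(1,-1)
6. t=5 → R at (12,7); v=(-1,-1)
7. t=7 → B at (5,0); v=(-1,1)
8. t=5 → L at (0,5); v=(1,1)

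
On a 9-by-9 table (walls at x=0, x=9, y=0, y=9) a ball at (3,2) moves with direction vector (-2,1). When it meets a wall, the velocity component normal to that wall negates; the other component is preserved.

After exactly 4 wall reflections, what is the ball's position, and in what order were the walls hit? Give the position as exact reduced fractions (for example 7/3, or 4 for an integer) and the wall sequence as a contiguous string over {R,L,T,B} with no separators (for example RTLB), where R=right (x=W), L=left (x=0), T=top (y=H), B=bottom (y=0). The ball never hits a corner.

1. t=3/2 → L at (0,7/2); v=(2,1)
2. t=9/2 → R at (9,8); v=(-2,1)
3. t=1 → T at (7,9); v=(-2,-1)
4. t=7/2 → L at (0,11/2); v=(2,-1)

Final position: (0,11/2)
Wall sequence: LRTL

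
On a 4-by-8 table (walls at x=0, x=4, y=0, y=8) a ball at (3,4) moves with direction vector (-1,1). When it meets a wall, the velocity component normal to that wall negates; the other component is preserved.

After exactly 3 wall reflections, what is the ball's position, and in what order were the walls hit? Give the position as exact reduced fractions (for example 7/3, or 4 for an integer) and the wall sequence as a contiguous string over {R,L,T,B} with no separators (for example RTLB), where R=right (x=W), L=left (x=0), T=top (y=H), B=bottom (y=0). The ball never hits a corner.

Final position: (4,5)
Wall sequence: LTR

1. t=3 → L at (0,7); v=(1,1)
2. t=1 → T at (1,8); v=(1,-1)
3. t=3 → R at (4,5); v=(-1,-1)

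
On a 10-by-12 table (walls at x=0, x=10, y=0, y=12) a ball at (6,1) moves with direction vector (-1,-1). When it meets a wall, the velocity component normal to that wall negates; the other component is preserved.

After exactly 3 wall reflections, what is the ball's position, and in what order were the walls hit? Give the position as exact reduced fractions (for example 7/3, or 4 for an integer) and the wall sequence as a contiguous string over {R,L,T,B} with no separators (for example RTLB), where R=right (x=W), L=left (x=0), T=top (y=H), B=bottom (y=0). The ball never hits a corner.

Final position: (7,12)
Wall sequence: BLT

1. t=1 → B at (5,0); v=(-1,1)
2. t=5 → L at (0,5); v=(1,1)
3. t=7 → T at (7,12); v=(1,-1)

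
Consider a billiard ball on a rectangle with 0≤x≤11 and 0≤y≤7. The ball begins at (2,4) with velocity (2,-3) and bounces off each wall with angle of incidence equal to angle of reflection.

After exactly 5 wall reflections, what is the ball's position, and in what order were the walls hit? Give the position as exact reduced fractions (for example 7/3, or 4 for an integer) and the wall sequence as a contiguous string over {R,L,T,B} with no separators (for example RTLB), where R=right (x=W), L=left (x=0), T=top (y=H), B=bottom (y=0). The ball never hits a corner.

1. t=4/3 → B at (14/3,0); v=(2,3)
2. t=7/3 → T at (28/3,7); v=(2,-3)
3. t=5/6 → R at (11,9/2); v=(-2,-3)
4. t=3/2 → B at (8,0); v=(-2,3)
5. t=7/3 → T at (10/3,7); v=(-2,-3)

Final position: (10/3,7)
Wall sequence: BTRBT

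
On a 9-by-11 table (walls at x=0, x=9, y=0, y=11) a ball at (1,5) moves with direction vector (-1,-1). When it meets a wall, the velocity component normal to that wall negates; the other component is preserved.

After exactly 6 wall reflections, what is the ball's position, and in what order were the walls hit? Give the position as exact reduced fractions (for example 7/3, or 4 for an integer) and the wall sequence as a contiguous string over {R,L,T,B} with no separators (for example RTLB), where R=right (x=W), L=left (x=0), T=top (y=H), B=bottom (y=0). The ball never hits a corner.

Final position: (8,0)
Wall sequence: LBRTLB

1. t=1 → L at (0,4); v=(1,-1)
2. t=4 → B at (4,0); v=(1,1)
3. t=5 → R at (9,5); v=(-1,1)
4. t=6 → T at (3,11); v=(-1,-1)
5. t=3 → L at (0,8); v=(1,-1)
6. t=8 → B at (8,0); v=(1,1)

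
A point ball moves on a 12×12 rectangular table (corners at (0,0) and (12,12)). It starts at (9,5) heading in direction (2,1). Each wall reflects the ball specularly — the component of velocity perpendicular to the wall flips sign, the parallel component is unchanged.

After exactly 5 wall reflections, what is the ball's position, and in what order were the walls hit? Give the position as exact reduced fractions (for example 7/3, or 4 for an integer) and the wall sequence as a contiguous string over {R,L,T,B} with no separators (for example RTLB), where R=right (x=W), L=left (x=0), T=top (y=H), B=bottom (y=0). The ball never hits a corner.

1. t=3/2 → R at (12,13/2); v=(-2,1)
2. t=11/2 → T at (1,12); v=(-2,-1)
3. t=1/2 → L at (0,23/2); v=(2,-1)
4. t=6 → R at (12,11/2); v=(-2,-1)
5. t=11/2 → B at (1,0); v=(-2,1)

Final position: (1,0)
Wall sequence: RTLRB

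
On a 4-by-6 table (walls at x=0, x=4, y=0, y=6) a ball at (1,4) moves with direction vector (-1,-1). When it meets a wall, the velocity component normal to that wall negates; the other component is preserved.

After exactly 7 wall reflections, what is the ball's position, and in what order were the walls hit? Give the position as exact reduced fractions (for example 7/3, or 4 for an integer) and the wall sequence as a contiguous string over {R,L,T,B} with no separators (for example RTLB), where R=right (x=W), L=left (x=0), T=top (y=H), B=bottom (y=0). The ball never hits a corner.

1. t=1 → L at (0,3); v=(1,-1)
2. t=3 → B at (3,0); v=(1,1)
3. t=1 → R at (4,1); v=(-1,1)
4. t=4 → L at (0,5); v=(1,1)
5. t=1 → T at (1,6); v=(1,-1)
6. t=3 → R at (4,3); v=(-1,-1)
7. t=3 → B at (1,0); v=(-1,1)

Final position: (1,0)
Wall sequence: LBRLTRB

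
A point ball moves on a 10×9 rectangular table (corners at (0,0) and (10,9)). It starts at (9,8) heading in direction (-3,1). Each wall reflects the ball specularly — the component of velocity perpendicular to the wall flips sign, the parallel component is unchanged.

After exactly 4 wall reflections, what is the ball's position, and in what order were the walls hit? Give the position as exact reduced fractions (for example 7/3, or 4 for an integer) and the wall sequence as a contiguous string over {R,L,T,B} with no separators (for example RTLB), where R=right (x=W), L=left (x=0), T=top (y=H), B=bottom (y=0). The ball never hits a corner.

1. t=1 → T at (6,9); v=(-3,-1)
2. t=2 → L at (0,7); v=(3,-1)
3. t=10/3 → R at (10,11/3); v=(-3,-1)
4. t=10/3 → L at (0,1/3); v=(3,-1)

Final position: (0,1/3)
Wall sequence: TLRL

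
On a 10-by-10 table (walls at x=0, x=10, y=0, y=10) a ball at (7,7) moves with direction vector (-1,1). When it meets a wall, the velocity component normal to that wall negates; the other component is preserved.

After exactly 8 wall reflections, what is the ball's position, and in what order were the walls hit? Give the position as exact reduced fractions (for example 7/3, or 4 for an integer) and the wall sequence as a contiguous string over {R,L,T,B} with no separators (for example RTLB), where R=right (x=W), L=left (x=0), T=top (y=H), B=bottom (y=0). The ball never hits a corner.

1. t=3 → T at (4,10); v=(-1,-1)
2. t=4 → L at (0,6); v=(1,-1)
3. t=6 → B at (6,0); v=(1,1)
4. t=4 → R at (10,4); v=(-1,1)
5. t=6 → T at (4,10); v=(-1,-1)
6. t=4 → L at (0,6); v=(1,-1)
7. t=6 → B at (6,0); v=(1,1)
8. t=4 → R at (10,4); v=(-1,1)

Final position: (10,4)
Wall sequence: TLBRTLBR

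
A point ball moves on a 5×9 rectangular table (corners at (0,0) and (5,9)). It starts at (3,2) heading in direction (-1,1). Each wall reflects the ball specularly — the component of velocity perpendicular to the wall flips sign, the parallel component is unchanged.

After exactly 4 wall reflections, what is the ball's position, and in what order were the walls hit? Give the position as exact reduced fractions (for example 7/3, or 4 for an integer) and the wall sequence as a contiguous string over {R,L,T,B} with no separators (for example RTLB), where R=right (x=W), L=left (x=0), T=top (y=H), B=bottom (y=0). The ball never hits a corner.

1. t=3 → L at (0,5); v=(1,1)
2. t=4 → T at (4,9); v=(1,-1)
3. t=1 → R at (5,8); v=(-1,-1)
4. t=5 → L at (0,3); v=(1,-1)

Final position: (0,3)
Wall sequence: LTRL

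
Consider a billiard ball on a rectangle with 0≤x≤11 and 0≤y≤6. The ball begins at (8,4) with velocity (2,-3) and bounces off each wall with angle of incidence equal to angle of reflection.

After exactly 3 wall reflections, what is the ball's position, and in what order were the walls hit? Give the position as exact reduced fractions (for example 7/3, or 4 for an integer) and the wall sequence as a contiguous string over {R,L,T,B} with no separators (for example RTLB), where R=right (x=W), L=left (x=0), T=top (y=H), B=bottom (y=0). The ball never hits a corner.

Final position: (22/3,6)
Wall sequence: BRT

1. t=4/3 → B at (32/3,0); v=(2,3)
2. t=1/6 → R at (11,1/2); v=(-2,3)
3. t=11/6 → T at (22/3,6); v=(-2,-3)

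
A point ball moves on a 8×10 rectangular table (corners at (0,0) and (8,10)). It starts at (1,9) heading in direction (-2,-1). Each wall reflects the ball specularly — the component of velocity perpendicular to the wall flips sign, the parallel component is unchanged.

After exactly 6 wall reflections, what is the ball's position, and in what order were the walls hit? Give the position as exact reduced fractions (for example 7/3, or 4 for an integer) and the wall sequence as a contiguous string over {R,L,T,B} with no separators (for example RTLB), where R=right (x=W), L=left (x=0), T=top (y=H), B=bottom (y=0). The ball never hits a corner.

Final position: (0,15/2)
Wall sequence: LRLBRL

1. t=1/2 → L at (0,17/2); v=(2,-1)
2. t=4 → R at (8,9/2); v=(-2,-1)
3. t=4 → L at (0,1/2); v=(2,-1)
4. t=1/2 → B at (1,0); v=(2,1)
5. t=7/2 → R at (8,7/2); v=(-2,1)
6. t=4 → L at (0,15/2); v=(2,1)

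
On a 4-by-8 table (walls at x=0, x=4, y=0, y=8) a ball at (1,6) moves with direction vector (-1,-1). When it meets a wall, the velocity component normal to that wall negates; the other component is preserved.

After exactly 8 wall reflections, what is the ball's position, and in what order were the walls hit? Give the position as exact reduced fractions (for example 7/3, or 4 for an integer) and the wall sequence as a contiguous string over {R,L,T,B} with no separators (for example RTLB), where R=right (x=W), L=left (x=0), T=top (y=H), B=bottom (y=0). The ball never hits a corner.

Final position: (4,1)
Wall sequence: LRBLRTLR

1. t=1 → L at (0,5); v=(1,-1)
2. t=4 → R at (4,1); v=(-1,-1)
3. t=1 → B at (3,0); v=(-1,1)
4. t=3 → L at (0,3); v=(1,1)
5. t=4 → R at (4,7); v=(-1,1)
6. t=1 → T at (3,8); v=(-1,-1)
7. t=3 → L at (0,5); v=(1,-1)
8. t=4 → R at (4,1); v=(-1,-1)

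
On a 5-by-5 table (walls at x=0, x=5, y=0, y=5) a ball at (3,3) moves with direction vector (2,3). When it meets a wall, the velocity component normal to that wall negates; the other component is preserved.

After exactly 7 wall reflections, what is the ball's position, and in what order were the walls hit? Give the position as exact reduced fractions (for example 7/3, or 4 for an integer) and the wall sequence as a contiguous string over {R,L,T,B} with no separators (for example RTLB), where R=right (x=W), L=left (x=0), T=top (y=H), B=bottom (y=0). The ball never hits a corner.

Final position: (5,1)
Wall sequence: TRBLTBR

1. t=2/3 → T at (13/3,5); v=(2,-3)
2. t=1/3 → R at (5,4); v=(-2,-3)
3. t=4/3 → B at (7/3,0); v=(-2,3)
4. t=7/6 → L at (0,7/2); v=(2,3)
5. t=1/2 → T at (1,5); v=(2,-3)
6. t=5/3 → B at (13/3,0); v=(2,3)
7. t=1/3 → R at (5,1); v=(-2,3)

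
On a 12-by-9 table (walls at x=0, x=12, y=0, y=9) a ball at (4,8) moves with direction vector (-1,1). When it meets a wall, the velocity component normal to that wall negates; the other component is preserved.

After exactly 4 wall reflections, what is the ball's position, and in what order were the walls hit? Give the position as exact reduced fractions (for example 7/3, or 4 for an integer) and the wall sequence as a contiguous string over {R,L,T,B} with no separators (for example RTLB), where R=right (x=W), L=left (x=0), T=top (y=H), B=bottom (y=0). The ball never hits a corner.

1. t=1 → T at (3,9); v=(-1,-1)
2. t=3 → L at (0,6); v=(1,-1)
3. t=6 → B at (6,0); v=(1,1)
4. t=6 → R at (12,6); v=(-1,1)

Final position: (12,6)
Wall sequence: TLBR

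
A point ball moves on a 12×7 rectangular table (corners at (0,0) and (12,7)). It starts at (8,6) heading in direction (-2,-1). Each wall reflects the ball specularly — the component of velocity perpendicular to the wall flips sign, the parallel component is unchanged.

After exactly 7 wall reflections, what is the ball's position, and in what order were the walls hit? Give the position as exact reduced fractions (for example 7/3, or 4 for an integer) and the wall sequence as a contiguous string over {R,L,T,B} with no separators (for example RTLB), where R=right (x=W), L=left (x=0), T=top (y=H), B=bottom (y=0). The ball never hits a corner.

Final position: (12,2)
Wall sequence: LBRTLBR

1. t=4 → L at (0,2); v=(2,-1)
2. t=2 → B at (4,0); v=(2,1)
3. t=4 → R at (12,4); v=(-2,1)
4. t=3 → T at (6,7); v=(-2,-1)
5. t=3 → L at (0,4); v=(2,-1)
6. t=4 → B at (8,0); v=(2,1)
7. t=2 → R at (12,2); v=(-2,1)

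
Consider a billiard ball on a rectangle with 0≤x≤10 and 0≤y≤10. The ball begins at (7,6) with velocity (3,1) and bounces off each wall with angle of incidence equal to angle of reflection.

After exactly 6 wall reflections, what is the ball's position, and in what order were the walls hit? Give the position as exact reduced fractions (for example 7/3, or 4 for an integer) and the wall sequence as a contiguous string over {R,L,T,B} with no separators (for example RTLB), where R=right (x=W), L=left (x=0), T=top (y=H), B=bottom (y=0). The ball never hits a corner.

Final position: (9,0)
Wall sequence: RTLRLB

1. t=1 → R at (10,7); v=(-3,1)
2. t=3 → T at (1,10); v=(-3,-1)
3. t=1/3 → L at (0,29/3); v=(3,-1)
4. t=10/3 → R at (10,19/3); v=(-3,-1)
5. t=10/3 → L at (0,3); v=(3,-1)
6. t=3 → B at (9,0); v=(3,1)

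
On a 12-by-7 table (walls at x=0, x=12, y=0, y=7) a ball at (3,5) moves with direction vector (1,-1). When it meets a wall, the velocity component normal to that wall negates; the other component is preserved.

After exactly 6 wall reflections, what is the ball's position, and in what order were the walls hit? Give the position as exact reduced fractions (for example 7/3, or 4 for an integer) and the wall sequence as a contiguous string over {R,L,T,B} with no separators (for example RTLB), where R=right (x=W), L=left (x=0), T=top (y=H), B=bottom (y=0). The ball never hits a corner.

Final position: (5,7)
Wall sequence: BRTBLT

1. t=5 → B at (8,0); v=(1,1)
2. t=4 → R at (12,4); v=(-1,1)
3. t=3 → T at (9,7); v=(-1,-1)
4. t=7 → B at (2,0); v=(-1,1)
5. t=2 → L at (0,2); v=(1,1)
6. t=5 → T at (5,7); v=(1,-1)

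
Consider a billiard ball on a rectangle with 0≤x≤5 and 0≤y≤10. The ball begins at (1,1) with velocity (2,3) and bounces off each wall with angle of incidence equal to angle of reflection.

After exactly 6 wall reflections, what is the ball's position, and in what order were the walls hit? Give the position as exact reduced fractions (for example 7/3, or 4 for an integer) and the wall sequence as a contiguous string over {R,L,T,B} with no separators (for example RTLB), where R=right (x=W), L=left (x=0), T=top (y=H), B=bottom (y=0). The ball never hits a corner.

Final position: (0,19/2)
Wall sequence: RTLBRL

1. t=2 → R at (5,7); v=(-2,3)
2. t=1 → T at (3,10); v=(-2,-3)
3. t=3/2 → L at (0,11/2); v=(2,-3)
4. t=11/6 → B at (11/3,0); v=(2,3)
5. t=2/3 → R at (5,2); v=(-2,3)
6. t=5/2 → L at (0,19/2); v=(2,3)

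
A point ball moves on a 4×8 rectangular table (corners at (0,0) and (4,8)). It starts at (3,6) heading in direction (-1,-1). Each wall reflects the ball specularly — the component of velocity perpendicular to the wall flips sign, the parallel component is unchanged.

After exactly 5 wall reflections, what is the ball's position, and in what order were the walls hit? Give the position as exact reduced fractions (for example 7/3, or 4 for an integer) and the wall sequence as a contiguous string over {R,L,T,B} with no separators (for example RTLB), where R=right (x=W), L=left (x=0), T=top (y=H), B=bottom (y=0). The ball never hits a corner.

1. t=3 → L at (0,3); v=(1,-1)
2. t=3 → B at (3,0); v=(1,1)
3. t=1 → R at (4,1); v=(-1,1)
4. t=4 → L at (0,5); v=(1,1)
5. t=3 → T at (3,8); v=(1,-1)

Final position: (3,8)
Wall sequence: LBRLT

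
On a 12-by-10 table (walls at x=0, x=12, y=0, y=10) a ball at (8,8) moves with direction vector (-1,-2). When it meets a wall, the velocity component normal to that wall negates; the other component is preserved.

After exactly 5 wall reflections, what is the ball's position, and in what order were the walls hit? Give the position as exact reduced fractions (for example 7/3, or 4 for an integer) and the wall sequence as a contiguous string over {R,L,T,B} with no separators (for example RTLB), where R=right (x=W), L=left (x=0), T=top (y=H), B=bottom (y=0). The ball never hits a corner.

Final position: (11,10)
Wall sequence: BLTBT

1. t=4 → B at (4,0); v=(-1,2)
2. t=4 → L at (0,8); v=(1,2)
3. t=1 → T at (1,10); v=(1,-2)
4. t=5 → B at (6,0); v=(1,2)
5. t=5 → T at (11,10); v=(1,-2)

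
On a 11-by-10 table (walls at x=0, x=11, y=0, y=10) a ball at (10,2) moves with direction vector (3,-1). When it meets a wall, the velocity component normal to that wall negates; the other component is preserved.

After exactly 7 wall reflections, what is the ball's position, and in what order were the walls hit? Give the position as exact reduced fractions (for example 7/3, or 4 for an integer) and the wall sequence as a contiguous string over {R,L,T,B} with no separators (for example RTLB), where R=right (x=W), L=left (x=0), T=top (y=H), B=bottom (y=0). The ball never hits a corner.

Final position: (11,7)
Wall sequence: RBLRLTR

1. t=1/3 → R at (11,5/3); v=(-3,-1)
2. t=5/3 → B at (6,0); v=(-3,1)
3. t=2 → L at (0,2); v=(3,1)
4. t=11/3 → R at (11,17/3); v=(-3,1)
5. t=11/3 → L at (0,28/3); v=(3,1)
6. t=2/3 → T at (2,10); v=(3,-1)
7. t=3 → R at (11,7); v=(-3,-1)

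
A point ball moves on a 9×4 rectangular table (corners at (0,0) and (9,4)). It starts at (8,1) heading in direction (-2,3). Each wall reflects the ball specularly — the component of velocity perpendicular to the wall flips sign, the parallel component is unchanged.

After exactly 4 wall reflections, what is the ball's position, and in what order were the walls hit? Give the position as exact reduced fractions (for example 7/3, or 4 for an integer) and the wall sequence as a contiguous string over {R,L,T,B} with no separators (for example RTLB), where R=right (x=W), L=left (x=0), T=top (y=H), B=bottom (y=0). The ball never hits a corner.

Final position: (0,3)
Wall sequence: TBTL

1. t=1 → T at (6,4); v=(-2,-3)
2. t=4/3 → B at (10/3,0); v=(-2,3)
3. t=4/3 → T at (2/3,4); v=(-2,-3)
4. t=1/3 → L at (0,3); v=(2,-3)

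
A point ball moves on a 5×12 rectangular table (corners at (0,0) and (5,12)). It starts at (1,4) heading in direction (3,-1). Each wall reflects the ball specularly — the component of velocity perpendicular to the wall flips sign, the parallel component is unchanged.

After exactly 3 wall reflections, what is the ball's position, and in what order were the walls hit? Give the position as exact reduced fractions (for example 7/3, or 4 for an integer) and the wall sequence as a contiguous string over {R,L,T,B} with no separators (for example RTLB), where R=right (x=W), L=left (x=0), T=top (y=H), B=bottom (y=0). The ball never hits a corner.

1. t=4/3 → R at (5,8/3); v=(-3,-1)
2. t=5/3 → L at (0,1); v=(3,-1)
3. t=1 → B at (3,0); v=(3,1)

Final position: (3,0)
Wall sequence: RLB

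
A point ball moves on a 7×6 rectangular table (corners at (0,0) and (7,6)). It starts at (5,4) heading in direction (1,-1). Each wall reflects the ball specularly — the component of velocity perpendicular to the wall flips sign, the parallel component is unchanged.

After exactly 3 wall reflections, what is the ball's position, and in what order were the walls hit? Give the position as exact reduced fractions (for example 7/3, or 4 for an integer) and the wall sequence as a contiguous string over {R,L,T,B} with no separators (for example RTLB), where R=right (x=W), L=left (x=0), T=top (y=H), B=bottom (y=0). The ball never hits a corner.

Final position: (0,5)
Wall sequence: RBL

1. t=2 → R at (7,2); v=(-1,-1)
2. t=2 → B at (5,0); v=(-1,1)
3. t=5 → L at (0,5); v=(1,1)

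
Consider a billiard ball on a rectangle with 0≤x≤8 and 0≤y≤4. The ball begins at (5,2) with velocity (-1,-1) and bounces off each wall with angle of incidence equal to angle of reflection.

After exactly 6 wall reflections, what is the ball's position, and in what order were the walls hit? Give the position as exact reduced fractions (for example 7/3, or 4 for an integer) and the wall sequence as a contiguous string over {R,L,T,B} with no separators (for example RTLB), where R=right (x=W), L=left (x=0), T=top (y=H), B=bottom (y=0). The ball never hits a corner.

Final position: (7,4)
Wall sequence: BLTBRT

1. t=2 → B at (3,0); v=(-1,1)
2. t=3 → L at (0,3); v=(1,1)
3. t=1 → T at (1,4); v=(1,-1)
4. t=4 → B at (5,0); v=(1,1)
5. t=3 → R at (8,3); v=(-1,1)
6. t=1 → T at (7,4); v=(-1,-1)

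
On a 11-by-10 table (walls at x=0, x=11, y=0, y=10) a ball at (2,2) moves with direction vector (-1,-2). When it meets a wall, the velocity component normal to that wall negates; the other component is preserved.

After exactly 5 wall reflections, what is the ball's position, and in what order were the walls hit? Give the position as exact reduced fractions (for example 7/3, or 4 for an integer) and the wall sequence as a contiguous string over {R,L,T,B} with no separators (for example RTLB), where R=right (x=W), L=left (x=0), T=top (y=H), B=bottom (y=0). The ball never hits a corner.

1. t=1 → B at (1,0); v=(-1,2)
2. t=1 → L at (0,2); v=(1,2)
3. t=4 → T at (4,10); v=(1,-2)
4. t=5 → B at (9,0); v=(1,2)
5. t=2 → R at (11,4); v=(-1,2)

Final position: (11,4)
Wall sequence: BLTBR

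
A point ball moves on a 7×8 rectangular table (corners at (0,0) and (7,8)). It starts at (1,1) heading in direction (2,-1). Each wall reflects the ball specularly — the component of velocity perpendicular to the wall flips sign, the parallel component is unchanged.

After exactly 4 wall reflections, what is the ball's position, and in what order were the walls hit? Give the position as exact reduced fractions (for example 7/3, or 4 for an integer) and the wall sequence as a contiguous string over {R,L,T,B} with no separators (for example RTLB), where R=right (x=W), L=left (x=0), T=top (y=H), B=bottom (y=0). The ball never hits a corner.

Final position: (5,8)
Wall sequence: BRLT

1. t=1 → B at (3,0); v=(2,1)
2. t=2 → R at (7,2); v=(-2,1)
3. t=7/2 → L at (0,11/2); v=(2,1)
4. t=5/2 → T at (5,8); v=(2,-1)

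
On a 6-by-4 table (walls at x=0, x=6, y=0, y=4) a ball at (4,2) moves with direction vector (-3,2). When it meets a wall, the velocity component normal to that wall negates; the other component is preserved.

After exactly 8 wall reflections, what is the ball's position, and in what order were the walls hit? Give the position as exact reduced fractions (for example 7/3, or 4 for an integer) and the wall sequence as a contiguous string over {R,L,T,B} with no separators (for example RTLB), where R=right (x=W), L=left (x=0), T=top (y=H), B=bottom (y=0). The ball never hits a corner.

Final position: (6,2/3)
Wall sequence: TLBRTLBR

1. t=1 → T at (1,4); v=(-3,-2)
2. t=1/3 → L at (0,10/3); v=(3,-2)
3. t=5/3 → B at (5,0); v=(3,2)
4. t=1/3 → R at (6,2/3); v=(-3,2)
5. t=5/3 → T at (1,4); v=(-3,-2)
6. t=1/3 → L at (0,10/3); v=(3,-2)
7. t=5/3 → B at (5,0); v=(3,2)
8. t=1/3 → R at (6,2/3); v=(-3,2)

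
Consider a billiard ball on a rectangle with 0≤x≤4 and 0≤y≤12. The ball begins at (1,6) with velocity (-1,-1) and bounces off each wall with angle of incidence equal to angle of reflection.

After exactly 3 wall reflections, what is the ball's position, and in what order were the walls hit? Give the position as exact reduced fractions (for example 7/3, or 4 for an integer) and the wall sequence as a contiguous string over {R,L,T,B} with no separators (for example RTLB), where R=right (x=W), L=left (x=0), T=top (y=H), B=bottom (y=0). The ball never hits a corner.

Final position: (3,0)
Wall sequence: LRB

1. t=1 → L at (0,5); v=(1,-1)
2. t=4 → R at (4,1); v=(-1,-1)
3. t=1 → B at (3,0); v=(-1,1)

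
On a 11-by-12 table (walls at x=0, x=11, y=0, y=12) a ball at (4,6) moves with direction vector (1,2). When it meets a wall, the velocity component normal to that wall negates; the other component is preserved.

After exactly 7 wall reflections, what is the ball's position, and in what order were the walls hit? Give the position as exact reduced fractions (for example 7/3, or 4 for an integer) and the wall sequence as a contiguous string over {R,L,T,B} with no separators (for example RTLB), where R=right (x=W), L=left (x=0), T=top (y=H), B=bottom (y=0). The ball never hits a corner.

1. t=3 → T at (7,12); v=(1,-2)
2. t=4 → R at (11,4); v=(-1,-2)
3. t=2 → B at (9,0); v=(-1,2)
4. t=6 → T at (3,12); v=(-1,-2)
5. t=3 → L at (0,6); v=(1,-2)
6. t=3 → B at (3,0); v=(1,2)
7. t=6 → T at (9,12); v=(1,-2)

Final position: (9,12)
Wall sequence: TRBTLBT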